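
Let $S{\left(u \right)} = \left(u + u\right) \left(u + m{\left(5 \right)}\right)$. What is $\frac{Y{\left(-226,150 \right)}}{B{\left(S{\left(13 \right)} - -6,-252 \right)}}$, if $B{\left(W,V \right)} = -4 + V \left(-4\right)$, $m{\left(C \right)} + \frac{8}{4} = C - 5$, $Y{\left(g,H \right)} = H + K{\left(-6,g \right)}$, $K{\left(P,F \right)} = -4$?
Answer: $\frac{73}{502} \approx 0.14542$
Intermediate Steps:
$Y{\left(g,H \right)} = -4 + H$ ($Y{\left(g,H \right)} = H - 4 = -4 + H$)
$m{\left(C \right)} = -7 + C$ ($m{\left(C \right)} = -2 + \left(C - 5\right) = -2 + \left(-5 + C\right) = -7 + C$)
$S{\left(u \right)} = 2 u \left(-2 + u\right)$ ($S{\left(u \right)} = \left(u + u\right) \left(u + \left(-7 + 5\right)\right) = 2 u \left(u - 2\right) = 2 u \left(-2 + u\right)$)
$B{\left(W,V \right)} = -4 - 4 V$
$\frac{Y{\left(-226,150 \right)}}{B{\left(S{\left(13 \right)} - -6,-252 \right)}} = \frac{-4 + 150}{-4 - -1008} = \frac{146}{-4 + 1008} = \frac{146}{1004} = 146 \cdot \frac{1}{1004} = \frac{73}{502}$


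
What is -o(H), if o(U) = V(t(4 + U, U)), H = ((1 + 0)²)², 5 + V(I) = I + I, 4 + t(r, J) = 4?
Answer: 5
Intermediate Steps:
t(r, J) = 0 (t(r, J) = -4 + 4 = 0)
V(I) = -5 + 2*I (V(I) = -5 + (I + I) = -5 + 2*I)
H = 1 (H = (1²)² = 1² = 1)
o(U) = -5 (o(U) = -5 + 2*0 = -5 + 0 = -5)
-o(H) = -1*(-5) = 5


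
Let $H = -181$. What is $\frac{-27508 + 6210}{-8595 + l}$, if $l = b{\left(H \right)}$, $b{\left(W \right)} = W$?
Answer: $\frac{10649}{4388} \approx 2.4268$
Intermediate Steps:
$l = -181$
$\frac{-27508 + 6210}{-8595 + l} = \frac{-27508 + 6210}{-8595 - 181} = - \frac{21298}{-8776} = \left(-21298\right) \left(- \frac{1}{8776}\right) = \frac{10649}{4388}$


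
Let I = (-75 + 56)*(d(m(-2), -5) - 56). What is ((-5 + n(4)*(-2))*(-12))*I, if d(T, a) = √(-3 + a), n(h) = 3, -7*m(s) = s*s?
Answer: 140448 - 5016*I*√2 ≈ 1.4045e+5 - 7093.7*I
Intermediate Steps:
m(s) = -s²/7 (m(s) = -s*s/7 = -s²/7)
I = 1064 - 38*I*√2 (I = (-75 + 56)*(√(-3 - 5) - 56) = -19*(√(-8) - 56) = -19*(2*I*√2 - 56) = -19*(-56 + 2*I*√2) = 1064 - 38*I*√2 ≈ 1064.0 - 53.74*I)
((-5 + n(4)*(-2))*(-12))*I = ((-5 + 3*(-2))*(-12))*(1064 - 38*I*√2) = ((-5 - 6)*(-12))*(1064 - 38*I*√2) = (-11*(-12))*(1064 - 38*I*√2) = 132*(1064 - 38*I*√2) = 140448 - 5016*I*√2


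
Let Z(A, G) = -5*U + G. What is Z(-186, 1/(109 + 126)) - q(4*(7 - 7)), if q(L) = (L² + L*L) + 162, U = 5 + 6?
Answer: -50994/235 ≈ -217.00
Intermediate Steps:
U = 11
Z(A, G) = -55 + G (Z(A, G) = -5*11 + G = -55 + G)
q(L) = 162 + 2*L² (q(L) = (L² + L²) + 162 = 2*L² + 162 = 162 + 2*L²)
Z(-186, 1/(109 + 126)) - q(4*(7 - 7)) = (-55 + 1/(109 + 126)) - (162 + 2*(4*(7 - 7))²) = (-55 + 1/235) - (162 + 2*(4*0)²) = (-55 + 1/235) - (162 + 2*0²) = -12924/235 - (162 + 2*0) = -12924/235 - (162 + 0) = -12924/235 - 1*162 = -12924/235 - 162 = -50994/235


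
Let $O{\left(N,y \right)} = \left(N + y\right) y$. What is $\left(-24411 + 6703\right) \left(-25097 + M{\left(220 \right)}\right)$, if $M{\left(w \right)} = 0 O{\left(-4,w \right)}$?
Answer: $444417676$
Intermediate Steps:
$O{\left(N,y \right)} = y \left(N + y\right)$
$M{\left(w \right)} = 0$ ($M{\left(w \right)} = 0 w \left(-4 + w\right) = 0$)
$\left(-24411 + 6703\right) \left(-25097 + M{\left(220 \right)}\right) = \left(-24411 + 6703\right) \left(-25097 + 0\right) = \left(-17708\right) \left(-25097\right) = 444417676$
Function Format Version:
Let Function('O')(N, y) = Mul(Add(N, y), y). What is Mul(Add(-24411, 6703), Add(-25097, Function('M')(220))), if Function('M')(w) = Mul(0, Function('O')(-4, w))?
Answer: 444417676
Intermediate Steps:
Function('O')(N, y) = Mul(y, Add(N, y))
Function('M')(w) = 0 (Function('M')(w) = Mul(0, Mul(w, Add(-4, w))) = 0)
Mul(Add(-24411, 6703), Add(-25097, Function('M')(220))) = Mul(Add(-24411, 6703), Add(-25097, 0)) = Mul(-17708, -25097) = 444417676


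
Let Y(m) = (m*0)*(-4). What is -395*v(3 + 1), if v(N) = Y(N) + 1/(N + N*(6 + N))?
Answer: -395/44 ≈ -8.9773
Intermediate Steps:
Y(m) = 0 (Y(m) = 0*(-4) = 0)
v(N) = 1/(N + N*(6 + N)) (v(N) = 0 + 1/(N + N*(6 + N)) = 1/(N + N*(6 + N)))
-395*v(3 + 1) = -395/((3 + 1)*(7 + (3 + 1))) = -395/(4*(7 + 4)) = -395/(4*11) = -395*1/44 = -395/44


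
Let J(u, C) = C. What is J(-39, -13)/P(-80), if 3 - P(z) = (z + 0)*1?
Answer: -13/83 ≈ -0.15663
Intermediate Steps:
P(z) = 3 - z (P(z) = 3 - (z + 0) = 3 - z)
J(-39, -13)/P(-80) = -13/(3 - 1*(-80)) = -13/(3 + 80) = -13/83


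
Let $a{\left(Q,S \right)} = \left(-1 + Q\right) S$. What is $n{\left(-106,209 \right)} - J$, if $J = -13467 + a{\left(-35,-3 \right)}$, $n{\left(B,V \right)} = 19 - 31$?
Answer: $13347$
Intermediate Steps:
$a{\left(Q,S \right)} = S \left(-1 + Q\right)$
$n{\left(B,V \right)} = -12$
$J = -13359$ ($J = -13467 - 3 \left(-1 - 35\right) = -13467 - -108 = -13467 + 108 = -13359$)
$n{\left(-106,209 \right)} - J = -12 - -13359 = -12 + 13359 = 13347$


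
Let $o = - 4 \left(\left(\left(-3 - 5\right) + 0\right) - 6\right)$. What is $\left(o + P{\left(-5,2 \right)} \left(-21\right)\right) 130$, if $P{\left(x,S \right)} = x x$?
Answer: $-60970$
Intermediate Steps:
$P{\left(x,S \right)} = x^{2}$
$o = 56$ ($o = - 4 \left(\left(-8 + 0\right) - 6\right) = - 4 \left(-8 - 6\right) = \left(-4\right) \left(-14\right) = 56$)
$\left(o + P{\left(-5,2 \right)} \left(-21\right)\right) 130 = \left(56 + \left(-5\right)^{2} \left(-21\right)\right) 130 = \left(56 + 25 \left(-21\right)\right) 130 = \left(56 - 525\right) 130 = \left(-469\right) 130 = -60970$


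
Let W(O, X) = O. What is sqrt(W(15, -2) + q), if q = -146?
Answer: I*sqrt(131) ≈ 11.446*I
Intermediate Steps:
sqrt(W(15, -2) + q) = sqrt(15 - 146) = sqrt(-131) = I*sqrt(131)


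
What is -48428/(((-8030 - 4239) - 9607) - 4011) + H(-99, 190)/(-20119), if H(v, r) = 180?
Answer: 969663272/520820553 ≈ 1.8618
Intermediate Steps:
-48428/(((-8030 - 4239) - 9607) - 4011) + H(-99, 190)/(-20119) = -48428/(((-8030 - 4239) - 9607) - 4011) + 180/(-20119) = -48428/((-12269 - 9607) - 4011) + 180*(-1/20119) = -48428/(-21876 - 4011) - 180/20119 = -48428/(-25887) - 180/20119 = -48428*(-1/25887) - 180/20119 = 48428/25887 - 180/20119 = 969663272/520820553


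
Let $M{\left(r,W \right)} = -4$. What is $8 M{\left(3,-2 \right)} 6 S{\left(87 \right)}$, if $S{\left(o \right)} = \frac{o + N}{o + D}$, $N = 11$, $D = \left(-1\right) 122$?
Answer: $\frac{2688}{5} \approx 537.6$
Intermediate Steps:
$D = -122$
$S{\left(o \right)} = \frac{11 + o}{-122 + o}$ ($S{\left(o \right)} = \frac{o + 11}{o - 122} = \frac{11 + o}{-122 + o}$)
$8 M{\left(3,-2 \right)} 6 S{\left(87 \right)} = 8 \left(-4\right) 6 \frac{11 + 87}{-122 + 87} = 8 \left(- 24 \frac{1}{-35} \cdot 98\right) = 8 \left(- 24 \left(\left(- \frac{1}{35}\right) 98\right)\right) = 8 \left(\left(-24\right) \left(- \frac{14}{5}\right)\right) = 8 \cdot \frac{336}{5} = \frac{2688}{5}$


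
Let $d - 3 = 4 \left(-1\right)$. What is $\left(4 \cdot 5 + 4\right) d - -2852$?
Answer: $2828$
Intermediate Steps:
$d = -1$ ($d = 3 + 4 \left(-1\right) = 3 - 4 = -1$)
$\left(4 \cdot 5 + 4\right) d - -2852 = \left(4 \cdot 5 + 4\right) \left(-1\right) - -2852 = \left(20 + 4\right) \left(-1\right) + 2852 = 24 \left(-1\right) + 2852 = -24 + 2852 = 2828$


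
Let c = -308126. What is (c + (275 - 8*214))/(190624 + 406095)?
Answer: -309563/596719 ≈ -0.51877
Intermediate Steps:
(c + (275 - 8*214))/(190624 + 406095) = (-308126 + (275 - 8*214))/(190624 + 406095) = (-308126 + (275 - 1712))/596719 = (-308126 - 1437)*(1/596719) = -309563*1/596719 = -309563/596719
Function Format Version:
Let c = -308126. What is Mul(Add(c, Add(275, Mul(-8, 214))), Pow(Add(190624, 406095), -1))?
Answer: Rational(-309563, 596719) ≈ -0.51877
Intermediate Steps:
Mul(Add(c, Add(275, Mul(-8, 214))), Pow(Add(190624, 406095), -1)) = Mul(Add(-308126, Add(275, Mul(-8, 214))), Pow(Add(190624, 406095), -1)) = Mul(Add(-308126, Add(275, -1712)), Pow(596719, -1)) = Mul(Add(-308126, -1437), Rational(1, 596719)) = Mul(-309563, Rational(1, 596719)) = Rational(-309563, 596719)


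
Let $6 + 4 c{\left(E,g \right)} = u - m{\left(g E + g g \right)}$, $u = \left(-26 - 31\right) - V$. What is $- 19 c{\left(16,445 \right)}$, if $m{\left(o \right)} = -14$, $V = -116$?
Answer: $- \frac{1273}{4} \approx -318.25$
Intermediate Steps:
$u = 59$ ($u = \left(-26 - 31\right) - -116 = -57 + 116 = 59$)
$c{\left(E,g \right)} = \frac{67}{4}$ ($c{\left(E,g \right)} = - \frac{3}{2} + \frac{59 - -14}{4} = - \frac{3}{2} + \frac{59 + 14}{4} = - \frac{3}{2} + \frac{1}{4} \cdot 73 = - \frac{3}{2} + \frac{73}{4} = \frac{67}{4}$)
$- 19 c{\left(16,445 \right)} = \left(-19\right) \frac{67}{4} = - \frac{1273}{4}$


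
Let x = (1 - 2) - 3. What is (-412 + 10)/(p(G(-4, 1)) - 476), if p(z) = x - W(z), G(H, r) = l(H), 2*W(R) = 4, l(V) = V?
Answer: 201/241 ≈ 0.83402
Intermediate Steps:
W(R) = 2 (W(R) = (½)*4 = 2)
G(H, r) = H
x = -4 (x = -1 - 3 = -4)
p(z) = -6 (p(z) = -4 - 1*2 = -4 - 2 = -6)
(-412 + 10)/(p(G(-4, 1)) - 476) = (-412 + 10)/(-6 - 476) = -402/(-482) = -402*(-1/482) = 201/241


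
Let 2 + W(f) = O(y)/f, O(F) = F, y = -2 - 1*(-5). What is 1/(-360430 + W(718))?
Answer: -718/258790173 ≈ -2.7744e-6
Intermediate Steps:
y = 3 (y = -2 + 5 = 3)
W(f) = -2 + 3/f
1/(-360430 + W(718)) = 1/(-360430 + (-2 + 3/718)) = 1/(-360430 - 1433/718) = 1/(-258790173/718) = -718/258790173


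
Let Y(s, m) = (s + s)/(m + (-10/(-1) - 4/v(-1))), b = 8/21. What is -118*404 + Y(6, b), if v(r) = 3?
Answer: -4528714/95 ≈ -47671.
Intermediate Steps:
b = 8/21 (b = 8*(1/21) = 8/21 ≈ 0.38095)
Y(s, m) = 2*s/(26/3 + m) (Y(s, m) = (s + s)/(m + (-10/(-1) - 4/3)) = (2*s)/(m + (-10*(-1) - 4*⅓)) = (2*s)/(m + (10 - 4/3)) = (2*s)/(m + 26/3) = (2*s)/(26/3 + m) = 2*s/(26/3 + m))
-118*404 + Y(6, b) = -118*404 + 6*6/(26 + 3*(8/21)) = -47672 + 6*6/(26 + 8/7) = -47672 + 6*6/(190/7) = -47672 + 6*6*(7/190) = -47672 + 126/95 = -4528714/95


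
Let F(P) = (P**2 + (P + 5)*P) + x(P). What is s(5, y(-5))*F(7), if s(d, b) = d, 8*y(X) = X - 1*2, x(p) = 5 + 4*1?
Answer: 710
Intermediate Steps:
x(p) = 9 (x(p) = 5 + 4 = 9)
F(P) = 9 + P**2 + P*(5 + P) (F(P) = (P**2 + (P + 5)*P) + 9 = (P**2 + (5 + P)*P) + 9 = (P**2 + P*(5 + P)) + 9 = 9 + P**2 + P*(5 + P))
y(X) = -1/4 + X/8 (y(X) = (X - 1*2)/8 = (X - 2)/8 = (-2 + X)/8 = -1/4 + X/8)
s(5, y(-5))*F(7) = 5*(9 + 2*7**2 + 5*7) = 5*(9 + 2*49 + 35) = 5*(9 + 98 + 35) = 5*142 = 710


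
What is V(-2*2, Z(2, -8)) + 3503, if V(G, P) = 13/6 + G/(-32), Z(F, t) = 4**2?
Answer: 84127/24 ≈ 3505.3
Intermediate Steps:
Z(F, t) = 16
V(G, P) = 13/6 - G/32 (V(G, P) = 13*(1/6) + G*(-1/32) = 13/6 - G/32)
V(-2*2, Z(2, -8)) + 3503 = (13/6 - (-1)*2/16) + 3503 = (13/6 - 1/32*(-4)) + 3503 = (13/6 + 1/8) + 3503 = 55/24 + 3503 = 84127/24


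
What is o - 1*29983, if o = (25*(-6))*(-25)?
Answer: -26233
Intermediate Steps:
o = 3750 (o = -150*(-25) = 3750)
o - 1*29983 = 3750 - 1*29983 = 3750 - 29983 = -26233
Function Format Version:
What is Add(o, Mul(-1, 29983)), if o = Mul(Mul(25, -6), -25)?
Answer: -26233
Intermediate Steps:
o = 3750 (o = Mul(-150, -25) = 3750)
Add(o, Mul(-1, 29983)) = Add(3750, Mul(-1, 29983)) = Add(3750, -29983) = -26233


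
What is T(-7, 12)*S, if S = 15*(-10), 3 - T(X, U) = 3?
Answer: 0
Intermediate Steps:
T(X, U) = 0 (T(X, U) = 3 - 1*3 = 3 - 3 = 0)
S = -150
T(-7, 12)*S = 0*(-150) = 0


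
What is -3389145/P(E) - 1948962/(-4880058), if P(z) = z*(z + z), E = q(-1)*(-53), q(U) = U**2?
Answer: -2754712483649/4569360974 ≈ -602.87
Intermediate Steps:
E = -53 (E = (-1)**2*(-53) = 1*(-53) = -53)
P(z) = 2*z**2 (P(z) = z*(2*z) = 2*z**2)
-3389145/P(E) - 1948962/(-4880058) = -3389145/(2*(-53)**2) - 1948962/(-4880058) = -3389145/(2*2809) - 1948962*(-1/4880058) = -3389145/5618 + 324827/813343 = -2754712483649/4569360974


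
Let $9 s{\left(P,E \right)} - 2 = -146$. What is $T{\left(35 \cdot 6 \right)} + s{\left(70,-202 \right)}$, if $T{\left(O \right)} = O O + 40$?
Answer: $44124$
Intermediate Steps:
$s{\left(P,E \right)} = -16$ ($s{\left(P,E \right)} = \frac{2}{9} + \frac{1}{9} \left(-146\right) = \frac{2}{9} - \frac{146}{9} = -16$)
$T{\left(O \right)} = 40 + O^{2}$ ($T{\left(O \right)} = O^{2} + 40 = 40 + O^{2}$)
$T{\left(35 \cdot 6 \right)} + s{\left(70,-202 \right)} = \left(40 + \left(35 \cdot 6\right)^{2}\right) - 16 = \left(40 + 210^{2}\right) - 16 = \left(40 + 44100\right) - 16 = 44140 - 16 = 44124$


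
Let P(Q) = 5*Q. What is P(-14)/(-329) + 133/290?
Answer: 9151/13630 ≈ 0.67139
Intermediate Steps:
P(-14)/(-329) + 133/290 = (5*(-14))/(-329) + 133/290 = -70*(-1/329) + 133*(1/290) = 10/47 + 133/290 = 9151/13630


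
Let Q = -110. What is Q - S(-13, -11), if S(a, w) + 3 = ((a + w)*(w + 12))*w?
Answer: -371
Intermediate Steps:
S(a, w) = -3 + w*(12 + w)*(a + w) (S(a, w) = -3 + ((a + w)*(w + 12))*w = -3 + ((a + w)*(12 + w))*w = -3 + ((12 + w)*(a + w))*w = -3 + w*(12 + w)*(a + w))
Q - S(-13, -11) = -110 - (-3 + (-11)**3 + 12*(-11)**2 - 13*(-11)**2 + 12*(-13)*(-11)) = -110 - (-3 - 1331 + 12*121 - 13*121 + 1716) = -110 - (-3 - 1331 + 1452 - 1573 + 1716) = -110 - 1*261 = -110 - 261 = -371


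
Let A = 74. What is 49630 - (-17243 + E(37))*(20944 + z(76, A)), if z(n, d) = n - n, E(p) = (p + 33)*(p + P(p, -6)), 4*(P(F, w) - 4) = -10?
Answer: 304742942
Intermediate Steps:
P(F, w) = 3/2 (P(F, w) = 4 + (¼)*(-10) = 4 - 5/2 = 3/2)
E(p) = (33 + p)*(3/2 + p) (E(p) = (p + 33)*(p + 3/2) = (33 + p)*(3/2 + p))
z(n, d) = 0
49630 - (-17243 + E(37))*(20944 + z(76, A)) = 49630 - (-17243 + (99/2 + 37² + (69/2)*37))*(20944 + 0) = 49630 - (-17243 + (99/2 + 1369 + 2553/2))*20944 = 49630 - (-17243 + 2695)*20944 = 49630 - (-14548)*20944 = 49630 - 1*(-304693312) = 49630 + 304693312 = 304742942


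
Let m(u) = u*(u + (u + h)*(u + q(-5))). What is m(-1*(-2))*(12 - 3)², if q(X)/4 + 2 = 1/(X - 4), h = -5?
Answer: 3456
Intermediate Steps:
q(X) = -8 + 4/(-4 + X) (q(X) = -8 + 4/(X - 4) = -8 + 4/(-4 + X))
m(u) = u*(u + (-5 + u)*(-76/9 + u)) (m(u) = u*(u + (u - 5)*(u + 4*(9 - 2*(-5))/(-4 - 5))) = u*(u + (-5 + u)*(u + 4*(9 + 10)/(-9))) = u*(u + (-5 + u)*(u + 4*(-⅑)*19)) = u*(u + (-5 + u)*(u - 76/9)) = u*(u + (-5 + u)*(-76/9 + u)))
m(-1*(-2))*(12 - 3)² = ((-1*(-2))*(380 - (-112)*(-2) + 9*(-1*(-2))²)/9)*(12 - 3)² = ((⅑)*2*(380 - 112*2 + 9*2²))*9² = ((⅑)*2*(380 - 224 + 9*4))*81 = ((⅑)*2*(380 - 224 + 36))*81 = ((⅑)*2*192)*81 = (128/3)*81 = 3456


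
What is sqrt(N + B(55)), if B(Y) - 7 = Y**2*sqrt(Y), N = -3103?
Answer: sqrt(-3096 + 3025*sqrt(55)) ≈ 139.06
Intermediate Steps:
B(Y) = 7 + Y**(5/2) (B(Y) = 7 + Y**2*sqrt(Y) = 7 + Y**(5/2))
sqrt(N + B(55)) = sqrt(-3103 + (7 + 55**(5/2))) = sqrt(-3103 + (7 + 3025*sqrt(55))) = sqrt(-3096 + 3025*sqrt(55))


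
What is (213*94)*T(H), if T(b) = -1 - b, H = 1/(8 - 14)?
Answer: -16685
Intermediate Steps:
H = -⅙ (H = 1/(-6) = -⅙ ≈ -0.16667)
(213*94)*T(H) = (213*94)*(-1 - 1*(-⅙)) = 20022*(-1 + ⅙) = 20022*(-⅚) = -16685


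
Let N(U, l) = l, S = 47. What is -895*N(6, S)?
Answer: -42065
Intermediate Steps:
-895*N(6, S) = -895*47 = -42065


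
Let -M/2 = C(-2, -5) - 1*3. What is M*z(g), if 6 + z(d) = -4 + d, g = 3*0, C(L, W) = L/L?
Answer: -40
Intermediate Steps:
C(L, W) = 1
g = 0
M = 4 (M = -2*(1 - 1*3) = -2*(1 - 3) = -2*(-2) = 4)
z(d) = -10 + d (z(d) = -6 + (-4 + d) = -10 + d)
M*z(g) = 4*(-10 + 0) = 4*(-10) = -40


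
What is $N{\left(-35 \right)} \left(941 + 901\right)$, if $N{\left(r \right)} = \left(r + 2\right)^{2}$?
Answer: $2005938$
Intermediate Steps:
$N{\left(r \right)} = \left(2 + r\right)^{2}$
$N{\left(-35 \right)} \left(941 + 901\right) = \left(2 - 35\right)^{2} \left(941 + 901\right) = \left(-33\right)^{2} \cdot 1842 = 1089 \cdot 1842 = 2005938$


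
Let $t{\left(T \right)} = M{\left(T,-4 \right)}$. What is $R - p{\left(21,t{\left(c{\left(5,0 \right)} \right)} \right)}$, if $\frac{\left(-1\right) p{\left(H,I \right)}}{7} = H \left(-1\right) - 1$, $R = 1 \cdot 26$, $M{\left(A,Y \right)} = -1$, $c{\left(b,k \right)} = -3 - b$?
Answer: $-128$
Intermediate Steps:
$R = 26$
$t{\left(T \right)} = -1$
$p{\left(H,I \right)} = 7 + 7 H$ ($p{\left(H,I \right)} = - 7 \left(H \left(-1\right) - 1\right) = - 7 \left(- H - 1\right) = - 7 \left(-1 - H\right) = 7 + 7 H$)
$R - p{\left(21,t{\left(c{\left(5,0 \right)} \right)} \right)} = 26 - \left(7 + 7 \cdot 21\right) = 26 - \left(7 + 147\right) = 26 - 154 = -128$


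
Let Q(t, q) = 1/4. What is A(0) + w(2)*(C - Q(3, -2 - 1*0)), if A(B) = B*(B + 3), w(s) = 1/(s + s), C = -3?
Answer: -13/16 ≈ -0.81250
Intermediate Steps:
w(s) = 1/(2*s)
A(B) = B*(3 + B)
Q(t, q) = ¼
A(0) + w(2)*(C - Q(3, -2 - 1*0)) = 0*(3 + 0) + ((½)/2)*(-3 - 1*¼) = 0*3 + ((½)*(½))*(-3 - ¼) = 0 + (¼)*(-13/4) = 0 - 13/16 = -13/16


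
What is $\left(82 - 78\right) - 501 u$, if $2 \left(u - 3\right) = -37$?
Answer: $\frac{15539}{2} \approx 7769.5$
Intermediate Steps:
$u = - \frac{31}{2}$ ($u = 3 + \frac{1}{2} \left(-37\right) = 3 - \frac{37}{2} = - \frac{31}{2} \approx -15.5$)
$\left(82 - 78\right) - 501 u = \left(82 - 78\right) - - \frac{15531}{2} = 4 + \frac{15531}{2} = \frac{15539}{2}$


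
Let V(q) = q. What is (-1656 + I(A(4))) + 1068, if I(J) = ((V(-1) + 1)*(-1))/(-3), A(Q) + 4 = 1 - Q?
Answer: -588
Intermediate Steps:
A(Q) = -3 - Q (A(Q) = -4 + (1 - Q) = -3 - Q)
I(J) = 0 (I(J) = ((-1 + 1)*(-1))/(-3) = (0*(-1))*(-⅓) = 0*(-⅓) = 0)
(-1656 + I(A(4))) + 1068 = (-1656 + 0) + 1068 = -1656 + 1068 = -588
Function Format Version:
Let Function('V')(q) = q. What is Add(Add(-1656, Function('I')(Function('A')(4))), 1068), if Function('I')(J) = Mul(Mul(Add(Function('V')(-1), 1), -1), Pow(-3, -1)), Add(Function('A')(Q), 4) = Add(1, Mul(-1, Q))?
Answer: -588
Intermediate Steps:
Function('A')(Q) = Add(-3, Mul(-1, Q)) (Function('A')(Q) = Add(-4, Add(1, Mul(-1, Q))) = Add(-3, Mul(-1, Q)))
Function('I')(J) = 0 (Function('I')(J) = Mul(Mul(Add(-1, 1), -1), Pow(-3, -1)) = Mul(Mul(0, -1), Rational(-1, 3)) = Mul(0, Rational(-1, 3)) = 0)
Add(Add(-1656, Function('I')(Function('A')(4))), 1068) = Add(Add(-1656, 0), 1068) = Add(-1656, 1068) = -588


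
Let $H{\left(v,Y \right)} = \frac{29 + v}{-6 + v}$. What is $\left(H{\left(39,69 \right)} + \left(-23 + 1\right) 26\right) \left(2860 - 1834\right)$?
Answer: $- \frac{6432336}{11} \approx -5.8476 \cdot 10^{5}$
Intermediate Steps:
$H{\left(v,Y \right)} = \frac{29 + v}{-6 + v}$
$\left(H{\left(39,69 \right)} + \left(-23 + 1\right) 26\right) \left(2860 - 1834\right) = \left(\frac{29 + 39}{-6 + 39} + \left(-23 + 1\right) 26\right) \left(2860 - 1834\right) = \left(\frac{1}{33} \cdot 68 - 572\right) 1026 = \left(\frac{68}{33} - 572\right) 1026 = \left(- \frac{18808}{33}\right) 1026 = - \frac{6432336}{11}$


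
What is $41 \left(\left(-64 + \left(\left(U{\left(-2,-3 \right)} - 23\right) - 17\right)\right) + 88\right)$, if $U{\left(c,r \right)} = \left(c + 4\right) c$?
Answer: $-820$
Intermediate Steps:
$U{\left(c,r \right)} = c \left(4 + c\right)$ ($U{\left(c,r \right)} = \left(4 + c\right) c = c \left(4 + c\right)$)
$41 \left(\left(-64 + \left(\left(U{\left(-2,-3 \right)} - 23\right) - 17\right)\right) + 88\right) = 41 \left(\left(-64 - \left(40 + 2 \left(4 - 2\right)\right)\right) + 88\right) = 41 \left(\left(-64 - 44\right) + 88\right) = 41 \left(-108 + 88\right) = 41 \left(-20\right) = -820$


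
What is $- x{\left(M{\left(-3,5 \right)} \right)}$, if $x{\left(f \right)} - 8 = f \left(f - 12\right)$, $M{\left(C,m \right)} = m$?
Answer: $27$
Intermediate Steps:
$x{\left(f \right)} = 8 + f \left(-12 + f\right)$ ($x{\left(f \right)} = 8 + f \left(f - 12\right) = 8 + f \left(-12 + f\right)$)
$- x{\left(M{\left(-3,5 \right)} \right)} = - (8 + 5^{2} - 60) = - (8 + 25 - 60) = \left(-1\right) \left(-27\right) = 27$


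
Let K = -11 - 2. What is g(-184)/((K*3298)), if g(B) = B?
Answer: 92/21437 ≈ 0.0042916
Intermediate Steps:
K = -13
g(-184)/((K*3298)) = -184/((-13*3298)) = -184/(-42874) = -184*(-1/42874) = 92/21437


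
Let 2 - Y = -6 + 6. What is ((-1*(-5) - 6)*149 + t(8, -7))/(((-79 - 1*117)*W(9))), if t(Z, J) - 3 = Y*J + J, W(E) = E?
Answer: 167/1764 ≈ 0.094671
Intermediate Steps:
Y = 2 (Y = 2 - (-6 + 6) = 2 - 1*0 = 2 + 0 = 2)
t(Z, J) = 3 + 3*J (t(Z, J) = 3 + (2*J + J) = 3 + 3*J)
((-1*(-5) - 6)*149 + t(8, -7))/(((-79 - 1*117)*W(9))) = ((-1*(-5) - 6)*149 + (3 + 3*(-7)))/(((-79 - 1*117)*9)) = ((5 - 6)*149 + (3 - 21))/(((-79 - 117)*9)) = (-1*149 - 18)/((-196*9)) = (-149 - 18)/(-1764) = -167*(-1/1764) = 167/1764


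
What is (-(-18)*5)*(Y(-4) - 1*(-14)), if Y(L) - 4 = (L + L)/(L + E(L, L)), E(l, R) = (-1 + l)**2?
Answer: 11100/7 ≈ 1585.7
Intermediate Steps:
Y(L) = 4 + 2*L/(L + (-1 + L)**2) (Y(L) = 4 + (L + L)/(L + (-1 + L)**2) = 4 + (2*L)/(L + (-1 + L)**2) = 4 + 2*L/(L + (-1 + L)**2))
(-(-18)*5)*(Y(-4) - 1*(-14)) = (-(-18)*5)*(2*(2*(-1 - 4)**2 + 3*(-4))/(-4 + (-1 - 4)**2) - 1*(-14)) = (-9*(-10))*(2*(2*(-5)**2 - 12)/(-4 + (-5)**2) + 14) = 90*(2*(2*25 - 12)/(-4 + 25) + 14) = 90*(2*(50 - 12)/21 + 14) = 90*(2*(1/21)*38 + 14) = 90*(76/21 + 14) = 90*(370/21) = 11100/7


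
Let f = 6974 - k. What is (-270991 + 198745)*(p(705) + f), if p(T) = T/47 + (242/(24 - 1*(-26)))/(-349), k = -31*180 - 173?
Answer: -8031864449934/8725 ≈ -9.2056e+8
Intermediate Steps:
k = -5753 (k = -5580 - 173 = -5753)
f = 12727 (f = 6974 - 1*(-5753) = 6974 + 5753 = 12727)
p(T) = -121/8725 + T/47 (p(T) = T*(1/47) + (242/(24 + 26))*(-1/349) = T/47 + (242/50)*(-1/349) = T/47 + (242*(1/50))*(-1/349) = T/47 + (121/25)*(-1/349) = T/47 - 121/8725 = -121/8725 + T/47)
(-270991 + 198745)*(p(705) + f) = (-270991 + 198745)*((-121/8725 + (1/47)*705) + 12727) = -72246*((-121/8725 + 15) + 12727) = -72246*(130754/8725 + 12727) = -72246*111173829/8725 = -8031864449934/8725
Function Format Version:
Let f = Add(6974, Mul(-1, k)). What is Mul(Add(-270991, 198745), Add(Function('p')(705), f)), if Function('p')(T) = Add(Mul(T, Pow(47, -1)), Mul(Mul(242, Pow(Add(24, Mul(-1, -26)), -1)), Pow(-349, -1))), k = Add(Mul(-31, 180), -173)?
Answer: Rational(-8031864449934, 8725) ≈ -9.2056e+8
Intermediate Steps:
k = -5753 (k = Add(-5580, -173) = -5753)
f = 12727 (f = Add(6974, Mul(-1, -5753)) = Add(6974, 5753) = 12727)
Function('p')(T) = Add(Rational(-121, 8725), Mul(Rational(1, 47), T)) (Function('p')(T) = Add(Mul(T, Rational(1, 47)), Mul(Mul(242, Pow(Add(24, 26), -1)), Rational(-1, 349))) = Add(Mul(Rational(1, 47), T), Mul(Mul(242, Pow(50, -1)), Rational(-1, 349))) = Add(Mul(Rational(1, 47), T), Mul(Mul(242, Rational(1, 50)), Rational(-1, 349))) = Add(Mul(Rational(1, 47), T), Mul(Rational(121, 25), Rational(-1, 349))) = Add(Mul(Rational(1, 47), T), Rational(-121, 8725)) = Add(Rational(-121, 8725), Mul(Rational(1, 47), T)))
Mul(Add(-270991, 198745), Add(Function('p')(705), f)) = Mul(Add(-270991, 198745), Add(Add(Rational(-121, 8725), Mul(Rational(1, 47), 705)), 12727)) = Mul(-72246, Add(Add(Rational(-121, 8725), 15), 12727)) = Mul(-72246, Add(Rational(130754, 8725), 12727)) = Mul(-72246, Rational(111173829, 8725)) = Rational(-8031864449934, 8725)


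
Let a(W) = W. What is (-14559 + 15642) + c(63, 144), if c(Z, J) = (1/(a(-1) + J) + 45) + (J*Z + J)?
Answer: 1479193/143 ≈ 10344.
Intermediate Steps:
c(Z, J) = 45 + J + 1/(-1 + J) + J*Z (c(Z, J) = (1/(-1 + J) + 45) + (J*Z + J) = (45 + 1/(-1 + J)) + (J + J*Z) = 45 + J + 1/(-1 + J) + J*Z)
(-14559 + 15642) + c(63, 144) = (-14559 + 15642) + (-44 + 144² + 44*144 + 63*144² - 1*144*63)/(-1 + 144) = 1083 + (-44 + 20736 + 6336 + 63*20736 - 9072)/143 = 1083 + (-44 + 20736 + 6336 + 1306368 - 9072)/143 = 1083 + (1/143)*1324324 = 1083 + 1324324/143 = 1479193/143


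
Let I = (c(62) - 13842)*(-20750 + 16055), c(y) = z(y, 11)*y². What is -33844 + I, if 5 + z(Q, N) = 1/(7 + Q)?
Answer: 3563405798/23 ≈ 1.5493e+8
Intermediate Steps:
z(Q, N) = -5 + 1/(7 + Q)
c(y) = y²*(-34 - 5*y)/(7 + y) (c(y) = ((-34 - 5*y)/(7 + y))*y² = y²*(-34 - 5*y)/(7 + y))
I = 3564184210/23 (I = (62²*(-34 - 5*62)/(7 + 62) - 13842)*(-20750 + 16055) = (3844*(-34 - 310)/69 - 13842)*(-4695) = (3844*(1/69)*(-344) - 13842)*(-4695) = (-1322336/69 - 13842)*(-4695) = -2277434/69*(-4695) = 3564184210/23 ≈ 1.5496e+8)
-33844 + I = -33844 + 3564184210/23 = 3563405798/23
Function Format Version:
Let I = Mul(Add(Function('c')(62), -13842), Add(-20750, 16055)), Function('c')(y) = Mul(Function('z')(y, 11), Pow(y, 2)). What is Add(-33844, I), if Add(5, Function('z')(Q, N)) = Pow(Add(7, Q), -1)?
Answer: Rational(3563405798, 23) ≈ 1.5493e+8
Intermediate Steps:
Function('z')(Q, N) = Add(-5, Pow(Add(7, Q), -1))
Function('c')(y) = Mul(Pow(y, 2), Pow(Add(7, y), -1), Add(-34, Mul(-5, y))) (Function('c')(y) = Mul(Mul(Pow(Add(7, y), -1), Add(-34, Mul(-5, y))), Pow(y, 2)) = Mul(Pow(y, 2), Pow(Add(7, y), -1), Add(-34, Mul(-5, y))))
I = Rational(3564184210, 23) (I = Mul(Add(Mul(Pow(62, 2), Pow(Add(7, 62), -1), Add(-34, Mul(-5, 62))), -13842), Add(-20750, 16055)) = Mul(Add(Mul(3844, Pow(69, -1), Add(-34, -310)), -13842), -4695) = Mul(Add(Mul(3844, Rational(1, 69), -344), -13842), -4695) = Mul(Add(Rational(-1322336, 69), -13842), -4695) = Mul(Rational(-2277434, 69), -4695) = Rational(3564184210, 23) ≈ 1.5496e+8)
Add(-33844, I) = Add(-33844, Rational(3564184210, 23)) = Rational(3563405798, 23)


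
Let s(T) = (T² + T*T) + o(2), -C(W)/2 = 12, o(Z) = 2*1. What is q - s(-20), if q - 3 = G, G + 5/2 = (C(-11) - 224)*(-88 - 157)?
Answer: 119917/2 ≈ 59959.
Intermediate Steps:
o(Z) = 2
C(W) = -24 (C(W) = -2*12 = -24)
s(T) = 2 + 2*T² (s(T) = (T² + T*T) + 2 = (T² + T²) + 2 = 2*T² + 2 = 2 + 2*T²)
G = 121515/2 (G = -5/2 + (-24 - 224)*(-88 - 157) = -5/2 - 248*(-245) = -5/2 + 60760 = 121515/2 ≈ 60758.)
q = 121521/2 (q = 3 + 121515/2 = 121521/2 ≈ 60761.)
q - s(-20) = 121521/2 - (2 + 2*(-20)²) = 121521/2 - (2 + 2*400) = 121521/2 - (2 + 800) = 121521/2 - 1*802 = 121521/2 - 802 = 119917/2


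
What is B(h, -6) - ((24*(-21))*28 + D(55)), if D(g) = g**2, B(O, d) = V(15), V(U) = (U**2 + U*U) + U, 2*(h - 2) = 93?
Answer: 11552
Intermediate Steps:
h = 97/2 (h = 2 + (1/2)*93 = 2 + 93/2 = 97/2 ≈ 48.500)
V(U) = U + 2*U**2 (V(U) = (U**2 + U**2) + U = 2*U**2 + U = U + 2*U**2)
B(O, d) = 465 (B(O, d) = 15*(1 + 2*15) = 15*(1 + 30) = 15*31 = 465)
B(h, -6) - ((24*(-21))*28 + D(55)) = 465 - ((24*(-21))*28 + 55**2) = 465 - (-504*28 + 3025) = 465 - (-14112 + 3025) = 465 - 1*(-11087) = 465 + 11087 = 11552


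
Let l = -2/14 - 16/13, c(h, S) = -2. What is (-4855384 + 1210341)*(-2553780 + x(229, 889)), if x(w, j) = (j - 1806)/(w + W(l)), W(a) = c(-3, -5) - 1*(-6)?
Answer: 2168915976126251/233 ≈ 9.3087e+12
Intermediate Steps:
l = -125/91 (l = -2*1/14 - 16*1/13 = -⅐ - 16/13 = -125/91 ≈ -1.3736)
W(a) = 4 (W(a) = -2 - 1*(-6) = -2 + 6 = 4)
x(w, j) = (-1806 + j)/(4 + w) (x(w, j) = (j - 1806)/(w + 4) = (-1806 + j)/(4 + w))
(-4855384 + 1210341)*(-2553780 + x(229, 889)) = (-4855384 + 1210341)*(-2553780 + (-1806 + 889)/(4 + 229)) = -3645043*(-2553780 - 917/233) = -3645043*(-595031657/233) = 2168915976126251/233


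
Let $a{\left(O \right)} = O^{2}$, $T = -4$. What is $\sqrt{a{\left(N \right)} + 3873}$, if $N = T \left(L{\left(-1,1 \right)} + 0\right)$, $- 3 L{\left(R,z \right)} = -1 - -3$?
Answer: $\frac{\sqrt{34921}}{3} \approx 62.291$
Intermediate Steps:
$L{\left(R,z \right)} = - \frac{2}{3}$ ($L{\left(R,z \right)} = - \frac{-1 - -3}{3} = - \frac{-1 + 3}{3} = \left(- \frac{1}{3}\right) 2 = - \frac{2}{3}$)
$N = \frac{8}{3}$ ($N = - 4 \left(- \frac{2}{3} + 0\right) = \left(-4\right) \left(- \frac{2}{3}\right) = \frac{8}{3} \approx 2.6667$)
$\sqrt{a{\left(N \right)} + 3873} = \sqrt{\left(\frac{8}{3}\right)^{2} + 3873} = \sqrt{\frac{64}{9} + 3873} = \sqrt{\frac{34921}{9}} = \frac{\sqrt{34921}}{3}$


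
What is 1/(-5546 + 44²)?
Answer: -1/3610 ≈ -0.00027701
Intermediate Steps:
1/(-5546 + 44²) = 1/(-5546 + 1936) = 1/(-3610) = -1/3610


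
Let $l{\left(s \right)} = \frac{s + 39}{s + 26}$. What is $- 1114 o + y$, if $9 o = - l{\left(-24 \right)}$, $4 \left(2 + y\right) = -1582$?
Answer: $\frac{3185}{6} \approx 530.83$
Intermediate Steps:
$y = - \frac{795}{2}$ ($y = -2 + \frac{1}{4} \left(-1582\right) = -2 - \frac{791}{2} = - \frac{795}{2} \approx -397.5$)
$l{\left(s \right)} = \frac{39 + s}{26 + s}$
$o = - \frac{5}{6}$ ($o = \frac{\left(-1\right) \frac{39 - 24}{26 - 24}}{9} = \frac{\left(-1\right) \frac{1}{2} \cdot 15}{9} = \frac{\left(-1\right) \frac{15}{2}}{9} = \frac{1}{9} \left(- \frac{15}{2}\right) = - \frac{5}{6} \approx -0.83333$)
$- 1114 o + y = \left(-1114\right) \left(- \frac{5}{6}\right) - \frac{795}{2} = \frac{2785}{3} - \frac{795}{2} = \frac{3185}{6}$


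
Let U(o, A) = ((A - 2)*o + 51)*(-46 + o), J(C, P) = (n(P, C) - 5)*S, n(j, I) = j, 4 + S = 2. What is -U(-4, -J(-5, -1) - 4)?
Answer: 6150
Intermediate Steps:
S = -2 (S = -4 + 2 = -2)
J(C, P) = 10 - 2*P (J(C, P) = (P - 5)*(-2) = (-5 + P)*(-2) = 10 - 2*P)
U(o, A) = (-46 + o)*(51 + o*(-2 + A)) (U(o, A) = ((-2 + A)*o + 51)*(-46 + o) = (o*(-2 + A) + 51)*(-46 + o) = (51 + o*(-2 + A))*(-46 + o) = (-46 + o)*(51 + o*(-2 + A)))
-U(-4, -J(-5, -1) - 4) = -(-2346 - 2*(-4)² + 143*(-4) + (-(10 - 2*(-1)) - 4)*(-4)² - 46*(-(10 - 2*(-1)) - 4)*(-4)) = -(-2346 - 2*16 - 572 + (-(10 + 2) - 4)*16 - 46*(-(10 + 2) - 4)*(-4)) = -(-2346 - 32 - 572 + (-1*12 - 4)*16 - 46*(-1*12 - 4)*(-4)) = -(-2346 - 32 - 572 + (-12 - 4)*16 - 46*(-12 - 4)*(-4)) = -(-2346 - 32 - 572 - 16*16 - 46*(-16)*(-4)) = -(-2346 - 32 - 572 - 256 - 2944) = -1*(-6150) = 6150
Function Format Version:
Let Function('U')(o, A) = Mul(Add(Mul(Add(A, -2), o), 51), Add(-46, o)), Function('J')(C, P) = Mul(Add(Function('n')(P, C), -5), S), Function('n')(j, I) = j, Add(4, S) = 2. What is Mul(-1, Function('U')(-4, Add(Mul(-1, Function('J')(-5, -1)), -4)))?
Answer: 6150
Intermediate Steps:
S = -2 (S = Add(-4, 2) = -2)
Function('J')(C, P) = Add(10, Mul(-2, P)) (Function('J')(C, P) = Mul(Add(P, -5), -2) = Mul(Add(-5, P), -2) = Add(10, Mul(-2, P)))
Function('U')(o, A) = Mul(Add(-46, o), Add(51, Mul(o, Add(-2, A)))) (Function('U')(o, A) = Mul(Add(Mul(Add(-2, A), o), 51), Add(-46, o)) = Mul(Add(Mul(o, Add(-2, A)), 51), Add(-46, o)) = Mul(Add(51, Mul(o, Add(-2, A))), Add(-46, o)) = Mul(Add(-46, o), Add(51, Mul(o, Add(-2, A)))))
Mul(-1, Function('U')(-4, Add(Mul(-1, Function('J')(-5, -1)), -4))) = Mul(-1, Add(-2346, Mul(-2, Pow(-4, 2)), Mul(143, -4), Mul(Add(Mul(-1, Add(10, Mul(-2, -1))), -4), Pow(-4, 2)), Mul(-46, Add(Mul(-1, Add(10, Mul(-2, -1))), -4), -4))) = Mul(-1, Add(-2346, Mul(-2, 16), -572, Mul(Add(Mul(-1, Add(10, 2)), -4), 16), Mul(-46, Add(Mul(-1, Add(10, 2)), -4), -4))) = Mul(-1, Add(-2346, -32, -572, Mul(Add(Mul(-1, 12), -4), 16), Mul(-46, Add(Mul(-1, 12), -4), -4))) = Mul(-1, Add(-2346, -32, -572, Mul(Add(-12, -4), 16), Mul(-46, Add(-12, -4), -4))) = Mul(-1, Add(-2346, -32, -572, Mul(-16, 16), Mul(-46, -16, -4))) = Mul(-1, Add(-2346, -32, -572, -256, -2944)) = Mul(-1, -6150) = 6150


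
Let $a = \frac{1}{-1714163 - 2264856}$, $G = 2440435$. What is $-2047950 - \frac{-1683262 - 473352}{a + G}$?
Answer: $- \frac{9943343072827463567}{4855268616632} \approx -2.0479 \cdot 10^{6}$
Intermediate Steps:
$a = - \frac{1}{3979019}$ ($a = \frac{1}{-3979019} = - \frac{1}{3979019} \approx -2.5132 \cdot 10^{-7}$)
$-2047950 - \frac{-1683262 - 473352}{a + G} = -2047950 - \frac{-1683262 - 473352}{- \frac{1}{3979019} + 2440435} = -2047950 - - \frac{2156614}{\frac{9710537233264}{3979019}} = -2047950 - \left(-2156614\right) \frac{3979019}{9710537233264} = -2047950 - - \frac{4290604040833}{4855268616632} = -2047950 + \frac{4290604040833}{4855268616632} = - \frac{9943343072827463567}{4855268616632}$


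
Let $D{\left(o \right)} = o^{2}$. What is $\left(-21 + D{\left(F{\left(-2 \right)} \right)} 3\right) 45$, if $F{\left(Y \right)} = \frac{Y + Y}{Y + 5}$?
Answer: $-705$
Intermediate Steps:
$F{\left(Y \right)} = \frac{2 Y}{5 + Y}$
$\left(-21 + D{\left(F{\left(-2 \right)} \right)} 3\right) 45 = \left(-21 + \left(2 \left(-2\right) \frac{1}{5 - 2}\right)^{2} \cdot 3\right) 45 = \left(-21 + \left(2 \left(-2\right) \frac{1}{3}\right)^{2} \cdot 3\right) 45 = \left(-21 + \left(- \frac{4}{3}\right)^{2} \cdot 3\right) 45 = \left(-21 + \frac{16}{9} \cdot 3\right) 45 = \left(-21 + \frac{16}{3}\right) 45 = \left(- \frac{47}{3}\right) 45 = -705$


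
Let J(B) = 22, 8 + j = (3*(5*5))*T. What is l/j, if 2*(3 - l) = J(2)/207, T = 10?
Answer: 305/76797 ≈ 0.0039715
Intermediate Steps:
j = 742 (j = -8 + (3*(5*5))*10 = -8 + (3*25)*10 = -8 + 75*10 = -8 + 750 = 742)
l = 610/207 (l = 3 - 11/207 = 610/207 ≈ 2.9469)
l/j = (610/207)/742 = (610/207)*(1/742) = 305/76797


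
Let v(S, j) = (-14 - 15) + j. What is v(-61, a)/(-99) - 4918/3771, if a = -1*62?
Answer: -5323/13827 ≈ -0.38497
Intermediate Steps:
a = -62
v(S, j) = -29 + j
v(-61, a)/(-99) - 4918/3771 = (-29 - 62)/(-99) - 4918/3771 = -91*(-1/99) - 4918*1/3771 = 91/99 - 4918/3771 = -5323/13827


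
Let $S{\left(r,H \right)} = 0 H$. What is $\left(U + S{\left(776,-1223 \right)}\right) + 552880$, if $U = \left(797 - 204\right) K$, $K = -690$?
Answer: $143710$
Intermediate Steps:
$S{\left(r,H \right)} = 0$
$U = -409170$ ($U = \left(797 - 204\right) \left(-690\right) = 593 \left(-690\right) = -409170$)
$\left(U + S{\left(776,-1223 \right)}\right) + 552880 = \left(-409170 + 0\right) + 552880 = -409170 + 552880 = 143710$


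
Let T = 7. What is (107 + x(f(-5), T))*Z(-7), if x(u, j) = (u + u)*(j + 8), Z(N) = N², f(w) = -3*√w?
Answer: 5243 - 4410*I*√5 ≈ 5243.0 - 9861.1*I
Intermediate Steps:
x(u, j) = 2*u*(8 + j) (x(u, j) = (2*u)*(8 + j) = 2*u*(8 + j))
(107 + x(f(-5), T))*Z(-7) = (107 + 2*(-3*I*√5)*(8 + 7))*(-7)² = (107 + 2*(-3*I*√5)*15)*49 = (107 - 90*I*√5)*49 = 5243 - 4410*I*√5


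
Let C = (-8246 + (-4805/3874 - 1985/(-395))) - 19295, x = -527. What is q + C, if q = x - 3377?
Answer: -9622458087/306046 ≈ -31441.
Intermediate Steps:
C = -8427654503/306046 (C = (-8246 + (-4805*1/3874 - 1985*(-1/395))) - 19295 = (-8246 + (-4805/3874 + 397/79)) - 19295 = (-8246 + 1158383/306046) - 19295 = -2522496933/306046 - 19295 = -8427654503/306046 ≈ -27537.)
q = -3904 (q = -527 - 3377 = -3904)
q + C = -3904 - 8427654503/306046 = -9622458087/306046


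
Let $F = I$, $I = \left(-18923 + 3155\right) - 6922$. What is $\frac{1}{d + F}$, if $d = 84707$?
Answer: $\frac{1}{62017} \approx 1.6125 \cdot 10^{-5}$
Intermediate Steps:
$I = -22690$ ($I = -15768 - 6922 = -22690$)
$F = -22690$
$\frac{1}{d + F} = \frac{1}{84707 - 22690} = \frac{1}{62017}$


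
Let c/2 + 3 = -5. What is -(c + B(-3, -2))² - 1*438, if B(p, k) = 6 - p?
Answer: -487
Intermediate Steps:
c = -16 (c = -6 + 2*(-5) = -6 - 10 = -16)
-(c + B(-3, -2))² - 1*438 = -(-16 + (6 - 1*(-3)))² - 1*438 = -(-16 + (6 + 3))² - 438 = -(-16 + 9)² - 438 = -1*(-7)² - 438 = -1*49 - 438 = -49 - 438 = -487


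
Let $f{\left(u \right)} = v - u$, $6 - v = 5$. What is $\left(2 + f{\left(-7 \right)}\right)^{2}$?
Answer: $100$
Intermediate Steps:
$v = 1$ ($v = 6 - 5 = 1$)
$f{\left(u \right)} = 1 - u$
$\left(2 + f{\left(-7 \right)}\right)^{2} = \left(2 + \left(1 - -7\right)\right)^{2} = \left(2 + \left(1 + 7\right)\right)^{2} = \left(2 + 8\right)^{2} = 10^{2} = 100$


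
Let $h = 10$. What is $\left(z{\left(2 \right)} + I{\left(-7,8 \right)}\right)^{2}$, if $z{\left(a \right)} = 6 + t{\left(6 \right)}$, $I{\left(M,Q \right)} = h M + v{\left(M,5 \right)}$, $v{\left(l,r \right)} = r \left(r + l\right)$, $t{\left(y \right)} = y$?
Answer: $4624$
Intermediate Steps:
$v{\left(l,r \right)} = r \left(l + r\right)$
$I{\left(M,Q \right)} = 25 + 15 M$ ($I{\left(M,Q \right)} = 10 M + 5 \left(M + 5\right) = 10 M + 5 \left(5 + M\right) = 10 M + \left(25 + 5 M\right) = 25 + 15 M$)
$z{\left(a \right)} = 12$ ($z{\left(a \right)} = 6 + 6 = 12$)
$\left(z{\left(2 \right)} + I{\left(-7,8 \right)}\right)^{2} = \left(12 + \left(25 + 15 \left(-7\right)\right)\right)^{2} = \left(12 + \left(25 - 105\right)\right)^{2} = \left(12 - 80\right)^{2} = \left(-68\right)^{2} = 4624$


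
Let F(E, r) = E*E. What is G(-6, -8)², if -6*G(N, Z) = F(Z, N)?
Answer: 1024/9 ≈ 113.78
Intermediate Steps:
F(E, r) = E²
G(N, Z) = -Z²/6
G(-6, -8)² = (-⅙*(-8)²)² = (-⅙*64)² = (-32/3)² = 1024/9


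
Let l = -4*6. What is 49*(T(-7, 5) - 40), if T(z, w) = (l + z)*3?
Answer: -6517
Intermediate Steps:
l = -24
T(z, w) = -72 + 3*z (T(z, w) = (-24 + z)*3 = -72 + 3*z)
49*(T(-7, 5) - 40) = 49*((-72 + 3*(-7)) - 40) = 49*((-72 - 21) - 40) = 49*(-93 - 40) = 49*(-133) = -6517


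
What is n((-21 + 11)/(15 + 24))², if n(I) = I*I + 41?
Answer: 3901376521/2313441 ≈ 1686.4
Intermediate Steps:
n(I) = 41 + I² (n(I) = I² + 41 = 41 + I²)
n((-21 + 11)/(15 + 24))² = (41 + ((-21 + 11)/(15 + 24))²)² = (41 + (-10/39)²)² = (41 + 100/1521)² = (62461/1521)² = 3901376521/2313441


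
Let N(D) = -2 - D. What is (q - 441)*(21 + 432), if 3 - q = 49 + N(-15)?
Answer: -226500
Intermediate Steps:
q = -59 (q = 3 - (49 + (-2 - 1*(-15))) = 3 - (49 + (-2 + 15)) = 3 - (49 + 13) = 3 - 1*62 = 3 - 62 = -59)
(q - 441)*(21 + 432) = (-59 - 441)*(21 + 432) = -500*453 = -226500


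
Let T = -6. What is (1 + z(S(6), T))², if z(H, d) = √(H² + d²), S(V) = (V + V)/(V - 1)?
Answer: 1069/25 + 12*√29/5 ≈ 55.684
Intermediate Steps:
S(V) = 2*V/(-1 + V) (S(V) = (2*V)/(-1 + V) = 2*V/(-1 + V))
(1 + z(S(6), T))² = (1 + √((2*6/(-1 + 6))² + (-6)²))² = (1 + √((2*6/5)² + 36))² = (1 + √((2*6*(⅕))² + 36))² = (1 + √((12/5)² + 36))² = (1 + √(144/25 + 36))² = (1 + √(1044/25))² = (1 + 6*√29/5)²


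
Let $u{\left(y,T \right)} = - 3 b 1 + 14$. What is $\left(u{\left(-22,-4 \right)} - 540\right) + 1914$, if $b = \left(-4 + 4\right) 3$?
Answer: $1388$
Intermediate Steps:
$b = 0$ ($b = 0 \cdot 3 = 0$)
$u{\left(y,T \right)} = 14$ ($u{\left(y,T \right)} = \left(-3\right) 0 \cdot 1 + 14 = 0 \cdot 1 + 14 = 0 + 14 = 14$)
$\left(u{\left(-22,-4 \right)} - 540\right) + 1914 = \left(14 - 540\right) + 1914 = -526 + 1914 = 1388$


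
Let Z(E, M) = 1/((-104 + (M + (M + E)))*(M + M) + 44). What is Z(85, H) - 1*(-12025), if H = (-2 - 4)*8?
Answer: 133285101/11084 ≈ 12025.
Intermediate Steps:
H = -48 (H = -6*8 = -48)
Z(E, M) = 1/(44 + 2*M*(-104 + E + 2*M)) (Z(E, M) = 1/((-104 + (M + (E + M)))*(2*M) + 44) = 1/((-104 + (E + 2*M))*(2*M) + 44) = 1/((-104 + E + 2*M)*(2*M) + 44) = 1/(2*M*(-104 + E + 2*M) + 44) = 1/(44 + 2*M*(-104 + E + 2*M)))
Z(85, H) - 1*(-12025) = 1/(2*(22 - 104*(-48) + 2*(-48)² + 85*(-48))) - 1*(-12025) = 1/(2*(22 + 4992 + 2*2304 - 4080)) + 12025 = 1/(2*(22 + 4992 + 4608 - 4080)) + 12025 = (½)/5542 + 12025 = (½)*(1/5542) + 12025 = 1/11084 + 12025 = 133285101/11084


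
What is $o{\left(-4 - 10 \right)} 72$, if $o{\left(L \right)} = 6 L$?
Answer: $-6048$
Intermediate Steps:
$o{\left(-4 - 10 \right)} 72 = 6 \left(-4 - 10\right) 72 = 6 \left(-14\right) 72 = \left(-84\right) 72 = -6048$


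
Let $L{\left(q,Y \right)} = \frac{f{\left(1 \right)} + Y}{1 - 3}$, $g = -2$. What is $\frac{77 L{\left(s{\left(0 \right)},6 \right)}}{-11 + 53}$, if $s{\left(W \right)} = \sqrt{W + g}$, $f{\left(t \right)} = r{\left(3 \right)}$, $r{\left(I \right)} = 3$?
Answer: $- \frac{33}{4} \approx -8.25$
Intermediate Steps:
$f{\left(t \right)} = 3$
$s{\left(W \right)} = \sqrt{-2 + W}$ ($s{\left(W \right)} = \sqrt{W - 2} = \sqrt{-2 + W}$)
$L{\left(q,Y \right)} = - \frac{3}{2} - \frac{Y}{2}$ ($L{\left(q,Y \right)} = \frac{3 + Y}{1 - 3} = \frac{3 + Y}{-2} = \left(3 + Y\right) \left(- \frac{1}{2}\right) = - \frac{3}{2} - \frac{Y}{2}$)
$\frac{77 L{\left(s{\left(0 \right)},6 \right)}}{-11 + 53} = \frac{77 \left(- \frac{3}{2} - 3\right)}{-11 + 53} = \frac{77 \left(- \frac{3}{2} - 3\right)}{42} = 77 \left(- \frac{9}{2}\right) \frac{1}{42} = \left(- \frac{693}{2}\right) \frac{1}{42} = - \frac{33}{4}$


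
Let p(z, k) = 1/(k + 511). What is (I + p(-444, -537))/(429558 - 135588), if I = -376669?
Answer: -652893/509548 ≈ -1.2813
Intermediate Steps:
p(z, k) = 1/(511 + k)
(I + p(-444, -537))/(429558 - 135588) = (-376669 + 1/(511 - 537))/(429558 - 135588) = (-376669 + 1/(-26))/293970 = (-376669 - 1/26)*(1/293970) = -9793395/26*1/293970 = -652893/509548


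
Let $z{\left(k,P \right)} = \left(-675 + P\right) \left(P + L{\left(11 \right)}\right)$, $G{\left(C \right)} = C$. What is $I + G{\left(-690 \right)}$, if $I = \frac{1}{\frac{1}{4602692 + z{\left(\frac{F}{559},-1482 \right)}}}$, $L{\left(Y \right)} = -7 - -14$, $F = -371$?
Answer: $7783577$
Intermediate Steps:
$L{\left(Y \right)} = 7$ ($L{\left(Y \right)} = -7 + 14 = 7$)
$z{\left(k,P \right)} = \left(-675 + P\right) \left(7 + P\right)$ ($z{\left(k,P \right)} = \left(-675 + P\right) \left(P + 7\right) = \left(-675 + P\right) \left(7 + P\right)$)
$I = 7784267$ ($I = \frac{1}{\frac{1}{4602692 - \left(-985251 - 2196324\right)}} = \frac{1}{\frac{1}{4602692 + \left(-4725 + 2196324 + 989976\right)}} = \frac{1}{\frac{1}{4602692 + 3181575}} = \frac{1}{\frac{1}{7784267}} = 7784267$)
$I + G{\left(-690 \right)} = 7784267 - 690 = 7783577$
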